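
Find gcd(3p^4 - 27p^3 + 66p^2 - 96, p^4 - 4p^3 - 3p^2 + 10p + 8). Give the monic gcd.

Apply the Euclidean algorithm:
  3p^4 - 27p^3 + 66p^2 - 96 = (3)(p^4 - 4p^3 - 3p^2 + 10p + 8) + (-15p^3 + 75p^2 - 30p - 120)
  p^4 - 4p^3 - 3p^2 + 10p + 8 = (-(1/15)p - 1/15)(-15p^3 + 75p^2 - 30p - 120) + (0)
Last nonzero remainder: -15p^3 + 75p^2 - 30p - 120. Dividing through by -15 gives the monic gcd p^3 - 5p^2 + 2p + 8.

p^3 - 5p^2 + 2p + 8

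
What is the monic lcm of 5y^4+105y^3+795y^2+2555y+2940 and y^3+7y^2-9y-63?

y^5+18y^4+96y^3+34y^2-945y-1764

Repeated division with remainder:
  5y^4+105y^3+795y^2+2555y+2940 = (5y+70)(y^3+7y^2-9y-63) + (350y^2+3500y+7350)
  y^3+7y^2-9y-63 = ((1/350)y-3/350)(350y^2+3500y+7350) + (0)
Last nonzero remainder: 350y^2+3500y+7350. Dividing through by 350 gives the monic gcd y^2+10y+21.
Then lcm(f, g) = f·g / gcd(f, g); expanding and making the result monic gives the answer.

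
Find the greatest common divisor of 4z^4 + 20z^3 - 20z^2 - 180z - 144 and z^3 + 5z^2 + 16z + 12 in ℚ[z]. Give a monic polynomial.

z + 1

Repeated division with remainder:
  4z^4 + 20z^3 - 20z^2 - 180z - 144 = (4z)(z^3 + 5z^2 + 16z + 12) + (-84z^2 - 228z - 144)
  z^3 + 5z^2 + 16z + 12 = (-(1/84)z - 4/147)(-84z^2 - 228z - 144) + ((396/49)z + 396/49)
  -84z^2 - 228z - 144 = (-(343/33)z - 196/11)((396/49)z + 396/49) + (0)
Last nonzero remainder: (396/49)z + 396/49. Dividing through by 396/49 gives the monic gcd z + 1.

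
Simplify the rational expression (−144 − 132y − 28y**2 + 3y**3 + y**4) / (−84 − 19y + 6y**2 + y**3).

(−48 − 28y + y**3)/(−28 + 3y + y**2)

Euclidean algorithm in ℚ[y]:
  y**4 + 3y**3 − 28y**2 − 132y − 144 = (y − 3)(y**3 + 6y**2 − 19y − 84) + (9y**2 − 105y − 396)
  y**3 + 6y**2 − 19y − 84 = ((1/9)y + 53/27)(9y**2 − 105y − 396) + ((2080/9)y + 2080/3)
  9y**2 − 105y − 396 = ((81/2080)y − 297/520)((2080/9)y + 2080/3) + (0)
Last nonzero remainder: (2080/9)y + 2080/3. Dividing through by 2080/9 gives the monic gcd y + 3.
Cancel y + 3 from numerator and denominator to get the reduced form.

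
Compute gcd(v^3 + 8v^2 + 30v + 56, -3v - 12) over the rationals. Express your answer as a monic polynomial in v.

v + 4

Repeated division with remainder:
  v^3 + 8v^2 + 30v + 56 = (-(1/3)v^2 - (4/3)v - 14/3)(-3v - 12) + (0)
Last nonzero remainder: -3v - 12. Dividing through by -3 gives the monic gcd v + 4.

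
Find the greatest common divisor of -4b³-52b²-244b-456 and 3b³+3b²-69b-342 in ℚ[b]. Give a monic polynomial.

b²+7b+19

Apply the Euclidean algorithm:
  -4b³-52b²-244b-456 = (-4/3)(3b³+3b²-69b-342) + (-48b²-336b-912)
  3b³+3b²-69b-342 = (-(1/16)b+3/8)(-48b²-336b-912) + (0)
Last nonzero remainder: -48b²-336b-912. Dividing through by -48 gives the monic gcd b²+7b+19.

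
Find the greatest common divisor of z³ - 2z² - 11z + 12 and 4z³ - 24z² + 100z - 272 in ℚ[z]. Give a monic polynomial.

z - 4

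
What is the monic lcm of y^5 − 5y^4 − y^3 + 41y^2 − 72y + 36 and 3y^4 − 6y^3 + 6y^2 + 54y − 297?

y^7 − 7y^6 + 20y^5 − 12y^4 − 165y^3 + 631y^2 − 864y + 396

Euclidean algorithm in ℚ[y]:
  y^5 − 5y^4 − y^3 + 41y^2 − 72y + 36 = ((1/3)y − 1)(3y^4 − 6y^3 + 6y^2 + 54y − 297) + (−9y^3 + 29y^2 + 81y − 261)
  3y^4 − 6y^3 + 6y^2 + 54y − 297 = (−(1/3)y − 11/27)(−9y^3 + 29y^2 + 81y − 261) + ((1210/27)y^2 − 1210/3)
  −9y^3 + 29y^2 + 81y − 261 = (−(243/1210)y + 783/1210)((1210/27)y^2 − 1210/3) + (0)
Last nonzero remainder: (1210/27)y^2 − 1210/3. Dividing through by 1210/27 gives the monic gcd y^2 − 9.
Then lcm(f, g) = f·g / gcd(f, g); expanding and making the result monic gives the answer.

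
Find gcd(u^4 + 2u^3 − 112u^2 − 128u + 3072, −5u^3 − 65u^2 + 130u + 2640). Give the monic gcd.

Repeated division with remainder:
  u^4 + 2u^3 − 112u^2 − 128u + 3072 = (−(1/5)u + 11/5)(−5u^3 − 65u^2 + 130u + 2640) + (57u^2 + 114u − 2736)
  −5u^3 − 65u^2 + 130u + 2640 = (−(5/57)u − 55/57)(57u^2 + 114u − 2736) + (0)
Last nonzero remainder: 57u^2 + 114u − 2736. Dividing through by 57 gives the monic gcd u^2 + 2u − 48.

u^2 + 2u − 48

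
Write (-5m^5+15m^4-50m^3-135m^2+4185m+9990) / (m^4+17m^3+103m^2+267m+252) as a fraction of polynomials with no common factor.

(-5m^3+45m^2-275m+1110)/(m^2+11m+28)

By polynomial division,
  -5m^5+15m^4-50m^3-135m^2+4185m+9990 = (-5m+100)(m^4+17m^3+103m^2+267m+252) + (-1235m^3-9100m^2-21255m-15210)
  m^4+17m^3+103m^2+267m+252 = (-(1/1235)m-183/23465)(-1235m^3-9100m^2-21255m-15210) + ((5350/361)m^2+(32100/361)m+48150/361)
  -1235m^3-9100m^2-21255m-15210 = (-(89167/1070)m-61009/535)((5350/361)m^2+(32100/361)m+48150/361) + (0)
Last nonzero remainder: (5350/361)m^2+(32100/361)m+48150/361. Dividing through by 5350/361 gives the monic gcd m^2+6m+9.
Cancel m^2+6m+9 from numerator and denominator to get the reduced form.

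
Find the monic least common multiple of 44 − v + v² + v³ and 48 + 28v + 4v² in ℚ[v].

132 + 41v + 2v² + 4v³ + v⁴

By polynomial division,
  v³ + v² − v + 44 = ((1/4)v − 3/2)(4v² + 28v + 48) + (29v + 116)
  4v² + 28v + 48 = ((4/29)v + 12/29)(29v + 116) + (0)
Last nonzero remainder: 29v + 116. Dividing through by 29 gives the monic gcd v + 4.
Then lcm(f, g) = f·g / gcd(f, g); expanding and making the result monic gives the answer.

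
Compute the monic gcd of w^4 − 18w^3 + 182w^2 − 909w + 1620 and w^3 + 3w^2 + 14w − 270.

w − 5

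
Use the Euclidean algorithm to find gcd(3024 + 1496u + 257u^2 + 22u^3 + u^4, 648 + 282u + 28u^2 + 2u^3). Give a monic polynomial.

108 + 11u + u^2

Repeated division with remainder:
  u^4 + 22u^3 + 257u^2 + 1496u + 3024 = ((1/2)u + 4)(2u^3 + 28u^2 + 282u + 648) + (4u^2 + 44u + 432)
  2u^3 + 28u^2 + 282u + 648 = ((1/2)u + 3/2)(4u^2 + 44u + 432) + (0)
Last nonzero remainder: 4u^2 + 44u + 432. Dividing through by 4 gives the monic gcd u^2 + 11u + 108.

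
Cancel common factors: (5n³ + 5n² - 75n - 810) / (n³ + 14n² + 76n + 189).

(5n - 30)/(n + 7)

Apply the Euclidean algorithm:
  5n³ + 5n² - 75n - 810 = (5)(n³ + 14n² + 76n + 189) + (-65n² - 455n - 1755)
  n³ + 14n² + 76n + 189 = (-(1/65)n - 7/65)(-65n² - 455n - 1755) + (0)
Last nonzero remainder: -65n² - 455n - 1755. Dividing through by -65 gives the monic gcd n² + 7n + 27.
Cancel n² + 7n + 27 from numerator and denominator to get the reduced form.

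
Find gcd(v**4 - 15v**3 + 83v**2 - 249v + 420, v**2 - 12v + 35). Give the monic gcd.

v**2 - 12v + 35

Repeated division with remainder:
  v**4 - 15v**3 + 83v**2 - 249v + 420 = (v**2 - 3v + 12)(v**2 - 12v + 35) + (0)
The last nonzero remainder v**2 - 12v + 35 is already monic.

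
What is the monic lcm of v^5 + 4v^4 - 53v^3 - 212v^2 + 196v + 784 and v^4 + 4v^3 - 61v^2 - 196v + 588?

Apply the Euclidean algorithm:
  v^5 + 4v^4 - 53v^3 - 212v^2 + 196v + 784 = (v)(v^4 + 4v^3 - 61v^2 - 196v + 588) + (8v^3 - 16v^2 - 392v + 784)
  v^4 + 4v^3 - 61v^2 - 196v + 588 = ((1/8)v + 3/4)(8v^3 - 16v^2 - 392v + 784) + (0)
Last nonzero remainder: 8v^3 - 16v^2 - 392v + 784. Dividing through by 8 gives the monic gcd v^3 - 2v^2 - 49v + 98.
Then lcm(f, g) = f·g / gcd(f, g); expanding and making the result monic gives the answer.

v^6 + 10v^5 - 29v^4 - 530v^3 - 1076v^2 + 1960v + 4704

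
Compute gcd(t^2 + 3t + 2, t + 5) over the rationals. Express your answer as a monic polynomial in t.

1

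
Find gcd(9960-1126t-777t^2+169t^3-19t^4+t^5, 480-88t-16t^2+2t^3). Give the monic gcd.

40-14t+t^2

Apply the Euclidean algorithm:
  t^5-19t^4+169t^3-777t^2-1126t+9960 = ((1/2)t^2-(11/2)t+125/2)(2t^3-16t^2-88t+480) + (-501t^2+7014t-20040)
  2t^3-16t^2-88t+480 = (-(2/501)t-4/167)(-501t^2+7014t-20040) + (0)
Last nonzero remainder: -501t^2+7014t-20040. Dividing through by -501 gives the monic gcd t^2-14t+40.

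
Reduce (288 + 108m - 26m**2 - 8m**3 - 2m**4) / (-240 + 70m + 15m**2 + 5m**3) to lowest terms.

(12 + 2m - 2m**2)/(-10 + 5m)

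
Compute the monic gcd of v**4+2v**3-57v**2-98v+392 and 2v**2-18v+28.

v**2-9v+14

Euclidean algorithm in ℚ[v]:
  v**4+2v**3-57v**2-98v+392 = ((1/2)v**2+(11/2)v+14)(2v**2-18v+28) + (0)
Last nonzero remainder: 2v**2-18v+28. Dividing through by 2 gives the monic gcd v**2-9v+14.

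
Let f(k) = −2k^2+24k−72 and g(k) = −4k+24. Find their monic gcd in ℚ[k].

k−6

Euclidean algorithm in ℚ[k]:
  −2k^2+24k−72 = ((1/2)k−3)(−4k+24) + (0)
Last nonzero remainder: −4k+24. Dividing through by −4 gives the monic gcd k−6.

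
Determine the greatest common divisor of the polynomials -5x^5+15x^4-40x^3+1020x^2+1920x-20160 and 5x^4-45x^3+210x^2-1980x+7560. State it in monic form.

Apply the Euclidean algorithm:
  -5x^5+15x^4-40x^3+1020x^2+1920x-20160 = (-x-6)(5x^4-45x^3+210x^2-1980x+7560) + (-100x^3+300x^2-2400x+25200)
  5x^4-45x^3+210x^2-1980x+7560 = (-(1/20)x+3/10)(-100x^3+300x^2-2400x+25200) + (0)
Last nonzero remainder: -100x^3+300x^2-2400x+25200. Dividing through by -100 gives the monic gcd x^3-3x^2+24x-252.

x^3-3x^2+24x-252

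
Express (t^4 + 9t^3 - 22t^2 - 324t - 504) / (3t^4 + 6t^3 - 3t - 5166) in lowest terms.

By polynomial division,
  t^4 + 9t^3 - 22t^2 - 324t - 504 = (1/3)(3t^4 + 6t^3 - 3t - 5166) + (7t^3 - 22t^2 - 323t + 1218)
  3t^4 + 6t^3 - 3t - 5166 = ((3/7)t + 108/49)(7t^3 - 22t^2 - 323t + 1218) + ((9159/49)t^2 + (9159/49)t - 54954/7)
  7t^3 - 22t^2 - 323t + 1218 = ((343/9159)t - 1421/9159)((9159/49)t^2 + (9159/49)t - 54954/7) + (0)
Last nonzero remainder: (9159/49)t^2 + (9159/49)t - 54954/7. Dividing through by 9159/49 gives the monic gcd t^2 + t - 42.
Cancel t^2 + t - 42 from numerator and denominator to get the reduced form.

(t^2 + 8t + 12)/(3t^2 + 3t + 123)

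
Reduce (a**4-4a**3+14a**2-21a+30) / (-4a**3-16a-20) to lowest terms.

Euclidean algorithm in ℚ[a]:
  a**4-4a**3+14a**2-21a+30 = (-(1/4)a+1)(-4a**3-16a-20) + (10a**2-10a+50)
  -4a**3-16a-20 = (-(2/5)a-2/5)(10a**2-10a+50) + (0)
Last nonzero remainder: 10a**2-10a+50. Dividing through by 10 gives the monic gcd a**2-a+5.
Cancel a**2-a+5 from numerator and denominator to get the reduced form.

(-a**2+3a-6)/(4a+4)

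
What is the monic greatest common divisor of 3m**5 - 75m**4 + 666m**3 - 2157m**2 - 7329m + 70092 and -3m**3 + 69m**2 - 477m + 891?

m**2 - 20m + 99

Euclidean algorithm in ℚ[m]:
  3m**5 - 75m**4 + 666m**3 - 2157m**2 - 7329m + 70092 = (-m**2 + 2m - 17)(-3m**3 + 69m**2 - 477m + 891) + (861m**2 - 17220m + 85239)
  -3m**3 + 69m**2 - 477m + 891 = (-(1/287)m + 3/287)(861m**2 - 17220m + 85239) + (0)
Last nonzero remainder: 861m**2 - 17220m + 85239. Dividing through by 861 gives the monic gcd m**2 - 20m + 99.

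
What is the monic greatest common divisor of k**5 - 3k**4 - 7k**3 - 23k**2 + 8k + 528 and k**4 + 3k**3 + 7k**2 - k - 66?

k**3 + 5k**2 + 17k + 33

Apply the Euclidean algorithm:
  k**5 - 3k**4 - 7k**3 - 23k**2 + 8k + 528 = (k - 6)(k**4 + 3k**3 + 7k**2 - k - 66) + (4k**3 + 20k**2 + 68k + 132)
  k**4 + 3k**3 + 7k**2 - k - 66 = ((1/4)k - 1/2)(4k**3 + 20k**2 + 68k + 132) + (0)
Last nonzero remainder: 4k**3 + 20k**2 + 68k + 132. Dividing through by 4 gives the monic gcd k**3 + 5k**2 + 17k + 33.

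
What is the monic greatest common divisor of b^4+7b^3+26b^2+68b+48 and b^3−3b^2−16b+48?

b+4

Euclidean algorithm in ℚ[b]:
  b^4+7b^3+26b^2+68b+48 = (b+10)(b^3−3b^2−16b+48) + (72b^2+180b−432)
  b^3−3b^2−16b+48 = ((1/72)b−11/144)(72b^2+180b−432) + ((15/4)b+15)
  72b^2+180b−432 = ((96/5)b−144/5)((15/4)b+15) + (0)
Last nonzero remainder: (15/4)b+15. Dividing through by 15/4 gives the monic gcd b+4.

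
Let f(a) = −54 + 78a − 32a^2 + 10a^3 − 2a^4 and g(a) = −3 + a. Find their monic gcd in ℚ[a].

−3 + a

Repeated division with remainder:
  −2a^4 + 10a^3 − 32a^2 + 78a − 54 = (−2a^3 + 4a^2 − 20a + 18)(a − 3) + (0)
The last nonzero remainder a − 3 is already monic.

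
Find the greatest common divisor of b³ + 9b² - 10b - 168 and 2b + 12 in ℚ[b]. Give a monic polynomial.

By polynomial division,
  b³ + 9b² - 10b - 168 = ((1/2)b² + (3/2)b - 14)(2b + 12) + (0)
Last nonzero remainder: 2b + 12. Dividing through by 2 gives the monic gcd b + 6.

b + 6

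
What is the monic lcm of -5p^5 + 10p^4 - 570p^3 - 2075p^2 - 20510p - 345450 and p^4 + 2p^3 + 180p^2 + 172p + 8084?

Repeated division with remainder:
  -5p^5 + 10p^4 - 570p^3 - 2075p^2 - 20510p - 345450 = (-5p + 20)(p^4 + 2p^3 + 180p^2 + 172p + 8084) + (290p^3 - 4815p^2 + 16470p - 507130)
  p^4 + 2p^3 + 180p^2 + 172p + 8084 = ((1/290)p + 1079/16820)(290p^3 - 4815p^2 + 16470p - 507130) + ((1453545/3364)p^2 + (1453545/1682)p + 68316615/1682)
  290p^3 - 4815p^2 + 16470p - 507130 = ((195112/290709)p - 3629756/290709)((1453545/3364)p^2 + (1453545/1682)p + 68316615/1682) + (0)
Last nonzero remainder: (1453545/3364)p^2 + (1453545/1682)p + 68316615/1682. Dividing through by 1453545/3364 gives the monic gcd p^2 + 2p + 94.
Then lcm(f, g) = f·g / gcd(f, g); expanding and making the result monic gives the answer.

p^7 - 2p^6 + 200p^5 + 243p^4 + 13906p^3 + 104780p^2 + 352772p + 5941740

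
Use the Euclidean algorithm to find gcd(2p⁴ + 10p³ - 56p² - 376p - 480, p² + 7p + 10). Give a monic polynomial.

Euclidean algorithm in ℚ[p]:
  2p⁴ + 10p³ - 56p² - 376p - 480 = (2p² - 4p - 48)(p² + 7p + 10) + (0)
The last nonzero remainder p² + 7p + 10 is already monic.

p² + 7p + 10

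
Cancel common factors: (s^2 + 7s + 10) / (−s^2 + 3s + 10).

(−s − 5)/(s − 5)

Repeated division with remainder:
  s^2 + 7s + 10 = (−1)(−s^2 + 3s + 10) + (10s + 20)
  −s^2 + 3s + 10 = (−(1/10)s + 1/2)(10s + 20) + (0)
Last nonzero remainder: 10s + 20. Dividing through by 10 gives the monic gcd s + 2.
Cancel s + 2 from numerator and denominator to get the reduced form.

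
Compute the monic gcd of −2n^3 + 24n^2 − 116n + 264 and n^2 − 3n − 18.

n − 6

By polynomial division,
  −2n^3 + 24n^2 − 116n + 264 = (−2n + 18)(n^2 − 3n − 18) + (−98n + 588)
  n^2 − 3n − 18 = (−(1/98)n − 3/98)(−98n + 588) + (0)
Last nonzero remainder: −98n + 588. Dividing through by −98 gives the monic gcd n − 6.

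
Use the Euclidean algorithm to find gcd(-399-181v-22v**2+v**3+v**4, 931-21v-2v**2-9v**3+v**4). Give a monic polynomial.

-133-16v-2v**2+v**3

Apply the Euclidean algorithm:
  v**4+v**3-22v**2-181v-399 = (v**4-9v**3-2v**2-21v+931) + (10v**3-20v**2-160v-1330)
  v**4-9v**3-2v**2-21v+931 = ((1/10)v-7/10)(10v**3-20v**2-160v-1330) + (0)
Last nonzero remainder: 10v**3-20v**2-160v-1330. Dividing through by 10 gives the monic gcd v**3-2v**2-16v-133.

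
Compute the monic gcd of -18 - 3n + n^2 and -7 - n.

1

By polynomial division,
  n^2 - 3n - 18 = (-n + 10)(-n - 7) + (52)
  -n - 7 = (-(1/52)n - 7/52)(52) + (0)
The last nonzero remainder is the constant 52, so the polynomials are coprime and gcd = 1.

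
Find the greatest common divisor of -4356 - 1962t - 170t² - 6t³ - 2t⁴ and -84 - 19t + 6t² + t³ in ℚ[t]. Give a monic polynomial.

Euclidean algorithm in ℚ[t]:
  -2t⁴ - 6t³ - 170t² - 1962t - 4356 = (-2t + 6)(t³ + 6t² - 19t - 84) + (-244t² - 2016t - 3852)
  t³ + 6t² - 19t - 84 = (-(1/244)t + 69/7442)(-244t² - 2016t - 3852) + (-(59890/3721)t - 179670/3721)
  -244t² - 2016t - 3852 = ((453962/29945)t + 2388882/29945)(-(59890/3721)t - 179670/3721) + (0)
Last nonzero remainder: -(59890/3721)t - 179670/3721. Dividing through by -59890/3721 gives the monic gcd t + 3.

3 + t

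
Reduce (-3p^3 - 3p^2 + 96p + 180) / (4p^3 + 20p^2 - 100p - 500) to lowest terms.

Euclidean algorithm in ℚ[p]:
  -3p^3 - 3p^2 + 96p + 180 = (-3/4)(4p^3 + 20p^2 - 100p - 500) + (12p^2 + 21p - 195)
  4p^3 + 20p^2 - 100p - 500 = ((1/3)p + 13/12)(12p^2 + 21p - 195) + (-(231/4)p - 1155/4)
  12p^2 + 21p - 195 = (-(16/77)p + 52/77)(-(231/4)p - 1155/4) + (0)
Last nonzero remainder: -(231/4)p - 1155/4. Dividing through by -231/4 gives the monic gcd p + 5.
Cancel p + 5 from numerator and denominator to get the reduced form.

(-3p^2 + 12p + 36)/(4p^2 - 100)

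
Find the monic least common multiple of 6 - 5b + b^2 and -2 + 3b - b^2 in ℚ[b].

-6 + 11b - 6b^2 + b^3

Repeated division with remainder:
  b^2 - 5b + 6 = (-1)(-b^2 + 3b - 2) + (-2b + 4)
  -b^2 + 3b - 2 = ((1/2)b - 1/2)(-2b + 4) + (0)
Last nonzero remainder: -2b + 4. Dividing through by -2 gives the monic gcd b - 2.
Then lcm(f, g) = f·g / gcd(f, g); expanding and making the result monic gives the answer.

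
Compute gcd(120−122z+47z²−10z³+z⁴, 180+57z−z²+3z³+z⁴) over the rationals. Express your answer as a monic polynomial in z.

15−4z+z²

Euclidean algorithm in ℚ[z]:
  z⁴−10z³+47z²−122z+120 = (z⁴+3z³−z²+57z+180) + (−13z³+48z²−179z−60)
  z⁴+3z³−z²+57z+180 = (−(1/13)z−87/169)(−13z³+48z²−179z−60) + ((1680/169)z²−(6720/169)z+25200/169)
  −13z³+48z²−179z−60 = (−(2197/1680)z−169/420)((1680/169)z²−(6720/169)z+25200/169) + (0)
Last nonzero remainder: (1680/169)z²−(6720/169)z+25200/169. Dividing through by 1680/169 gives the monic gcd z²−4z+15.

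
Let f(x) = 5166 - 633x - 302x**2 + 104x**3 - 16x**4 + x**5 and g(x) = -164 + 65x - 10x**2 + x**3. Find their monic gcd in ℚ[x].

Repeated division with remainder:
  x**5 - 16x**4 + 104x**3 - 302x**2 - 633x + 5166 = (x**2 - 6x - 21)(x**3 - 10x**2 + 65x - 164) + (42x**2 - 252x + 1722)
  x**3 - 10x**2 + 65x - 164 = ((1/42)x - 2/21)(42x**2 - 252x + 1722) + (0)
Last nonzero remainder: 42x**2 - 252x + 1722. Dividing through by 42 gives the monic gcd x**2 - 6x + 41.

41 - 6x + x**2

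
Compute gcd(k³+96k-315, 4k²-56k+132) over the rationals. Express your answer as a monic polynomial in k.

k-3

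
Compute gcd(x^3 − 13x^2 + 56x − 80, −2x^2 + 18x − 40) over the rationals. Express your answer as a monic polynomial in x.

x^2 − 9x + 20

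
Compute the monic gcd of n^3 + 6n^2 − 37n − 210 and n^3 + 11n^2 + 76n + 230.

Repeated division with remainder:
  n^3 + 6n^2 − 37n − 210 = (n^3 + 11n^2 + 76n + 230) + (−5n^2 − 113n − 440)
  n^3 + 11n^2 + 76n + 230 = (−(1/5)n + 58/25)(−5n^2 − 113n − 440) + ((6254/25)n + 6254/5)
  −5n^2 − 113n − 440 = (−(125/6254)n − 1100/3127)((6254/25)n + 6254/5) + (0)
Last nonzero remainder: (6254/25)n + 6254/5. Dividing through by 6254/25 gives the monic gcd n + 5.

n + 5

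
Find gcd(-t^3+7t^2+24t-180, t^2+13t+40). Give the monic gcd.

t+5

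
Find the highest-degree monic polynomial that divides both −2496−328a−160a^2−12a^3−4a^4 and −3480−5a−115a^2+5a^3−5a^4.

Apply the Euclidean algorithm:
  −4a^4−12a^3−160a^2−328a−2496 = (4/5)(−5a^4+5a^3−115a^2−5a−3480) + (−16a^3−68a^2−324a+288)
  −5a^4+5a^3−115a^2−5a−3480 = ((5/16)a−105/64)(−16a^3−68a^2−324a+288) + (−(2005/16)a^2−(10025/16)a−6015/2)
  −16a^3−68a^2−324a+288 = ((256/2005)a−192/2005)(−(2005/16)a^2−(10025/16)a−6015/2) + (0)
Last nonzero remainder: −(2005/16)a^2−(10025/16)a−6015/2. Dividing through by −2005/16 gives the monic gcd a^2+5a+24.

24+5a+a^2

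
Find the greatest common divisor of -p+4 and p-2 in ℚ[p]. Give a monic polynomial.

By polynomial division,
  -p+4 = (-1)(p-2) + (2)
  p-2 = ((1/2)p-1)(2) + (0)
The last nonzero remainder is the constant 2, so the polynomials are coprime and gcd = 1.

1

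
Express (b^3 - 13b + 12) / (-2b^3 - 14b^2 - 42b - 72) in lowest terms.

(-b^2 + 4b - 3)/(2b^2 + 6b + 18)

Repeated division with remainder:
  b^3 - 13b + 12 = (-1/2)(-2b^3 - 14b^2 - 42b - 72) + (-7b^2 - 34b - 24)
  -2b^3 - 14b^2 - 42b - 72 = ((2/7)b + 30/49)(-7b^2 - 34b - 24) + (-(702/49)b - 2808/49)
  -7b^2 - 34b - 24 = ((343/702)b + 49/117)(-(702/49)b - 2808/49) + (0)
Last nonzero remainder: -(702/49)b - 2808/49. Dividing through by -702/49 gives the monic gcd b + 4.
Cancel b + 4 from numerator and denominator to get the reduced form.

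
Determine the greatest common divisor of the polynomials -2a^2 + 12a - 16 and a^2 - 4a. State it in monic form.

a - 4

Euclidean algorithm in ℚ[a]:
  -2a^2 + 12a - 16 = (-2)(a^2 - 4a) + (4a - 16)
  a^2 - 4a = ((1/4)a)(4a - 16) + (0)
Last nonzero remainder: 4a - 16. Dividing through by 4 gives the monic gcd a - 4.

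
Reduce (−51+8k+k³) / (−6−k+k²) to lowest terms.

Apply the Euclidean algorithm:
  k³+8k−51 = (k+1)(k²−k−6) + (15k−45)
  k²−k−6 = ((1/15)k+2/15)(15k−45) + (0)
Last nonzero remainder: 15k−45. Dividing through by 15 gives the monic gcd k−3.
Cancel k−3 from numerator and denominator to get the reduced form.

(17+3k+k²)/(2+k)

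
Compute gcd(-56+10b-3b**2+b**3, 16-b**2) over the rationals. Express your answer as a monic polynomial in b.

-4+b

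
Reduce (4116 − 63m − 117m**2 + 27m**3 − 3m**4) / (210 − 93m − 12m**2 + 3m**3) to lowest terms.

Euclidean algorithm in ℚ[m]:
  −3m**4 + 27m**3 − 117m**2 − 63m + 4116 = (−m + 5)(3m**3 − 12m**2 − 93m + 210) + (−150m**2 + 612m + 3066)
  3m**3 − 12m**2 − 93m + 210 = (−(1/50)m − 1/625)(−150m**2 + 612m + 3066) + (−(19188/625)m + 134316/625)
  −150m**2 + 612m + 3066 = ((15625/3198)m + 45625/3198)(−(19188/625)m + 134316/625) + (0)
Last nonzero remainder: −(19188/625)m + 134316/625. Dividing through by −19188/625 gives the monic gcd m − 7.
Cancel m − 7 from numerator and denominator to get the reduced form.

(−196 − 25m + 2m**2 − m**3)/(−10 + 3m + m**2)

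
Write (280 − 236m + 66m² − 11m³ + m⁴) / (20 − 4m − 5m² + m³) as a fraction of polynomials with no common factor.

Euclidean algorithm in ℚ[m]:
  m⁴ − 11m³ + 66m² − 236m + 280 = (m − 6)(m³ − 5m² − 4m + 20) + (40m² − 280m + 400)
  m³ − 5m² − 4m + 20 = ((1/40)m + 1/20)(40m² − 280m + 400) + (0)
Last nonzero remainder: 40m² − 280m + 400. Dividing through by 40 gives the monic gcd m² − 7m + 10.
Cancel m² − 7m + 10 from numerator and denominator to get the reduced form.

(28 − 4m + m²)/(2 + m)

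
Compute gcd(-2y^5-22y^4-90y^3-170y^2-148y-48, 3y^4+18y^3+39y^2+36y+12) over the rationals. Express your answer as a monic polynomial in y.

Repeated division with remainder:
  -2y^5-22y^4-90y^3-170y^2-148y-48 = (-(2/3)y-10/3)(3y^4+18y^3+39y^2+36y+12) + (-4y^3-16y^2-20y-8)
  3y^4+18y^3+39y^2+36y+12 = (-(3/4)y-3/2)(-4y^3-16y^2-20y-8) + (0)
Last nonzero remainder: -4y^3-16y^2-20y-8. Dividing through by -4 gives the monic gcd y^3+4y^2+5y+2.

y^3+4y^2+5y+2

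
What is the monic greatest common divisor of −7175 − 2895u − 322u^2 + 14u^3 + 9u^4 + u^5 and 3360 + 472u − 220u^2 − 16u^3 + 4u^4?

−35 − 2u + u^2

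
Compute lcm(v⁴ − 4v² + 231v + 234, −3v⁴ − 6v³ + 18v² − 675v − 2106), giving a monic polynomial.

Repeated division with remainder:
  v⁴ − 4v² + 231v + 234 = (−1/3)(−3v⁴ − 6v³ + 18v² − 675v − 2106) + (−2v³ + 2v² + 6v − 468)
  −3v⁴ − 6v³ + 18v² − 675v − 2106 = ((3/2)v + 9/2)(−2v³ + 2v² + 6v − 468) + (0)
Last nonzero remainder: −2v³ + 2v² + 6v − 468. Dividing through by −2 gives the monic gcd v³ − v² − 3v + 234.
Then lcm(f, g) = f·g / gcd(f, g); expanding and making the result monic gives the answer.

v⁵ + 3v⁴ − 4v³ + 219v² + 927v + 702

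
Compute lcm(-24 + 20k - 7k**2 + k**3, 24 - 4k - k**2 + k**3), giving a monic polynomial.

By polynomial division,
  k**3 - 7k**2 + 20k - 24 = (k**3 - k**2 - 4k + 24) + (-6k**2 + 24k - 48)
  k**3 - k**2 - 4k + 24 = (-(1/6)k - 1/2)(-6k**2 + 24k - 48) + (0)
Last nonzero remainder: -6k**2 + 24k - 48. Dividing through by -6 gives the monic gcd k**2 - 4k + 8.
Then lcm(f, g) = f·g / gcd(f, g); expanding and making the result monic gives the answer.

-72 + 36k - k**2 - 4k**3 + k**4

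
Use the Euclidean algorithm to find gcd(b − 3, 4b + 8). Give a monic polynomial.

1

Repeated division with remainder:
  b − 3 = (1/4)(4b + 8) + (−5)
  4b + 8 = (−(4/5)b − 8/5)(−5) + (0)
The last nonzero remainder is the constant −5, so the polynomials are coprime and gcd = 1.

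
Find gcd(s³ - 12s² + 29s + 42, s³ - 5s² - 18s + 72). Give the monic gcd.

s - 6

By polynomial division,
  s³ - 12s² + 29s + 42 = (s³ - 5s² - 18s + 72) + (-7s² + 47s - 30)
  s³ - 5s² - 18s + 72 = (-(1/7)s - 12/49)(-7s² + 47s - 30) + (-(528/49)s + 3168/49)
  -7s² + 47s - 30 = ((343/528)s - 245/528)(-(528/49)s + 3168/49) + (0)
Last nonzero remainder: -(528/49)s + 3168/49. Dividing through by -528/49 gives the monic gcd s - 6.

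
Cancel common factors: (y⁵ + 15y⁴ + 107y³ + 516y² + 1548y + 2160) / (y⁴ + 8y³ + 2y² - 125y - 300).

(y³ + 8y² + 36y + 144)/(y² + y - 20)

By polynomial division,
  y⁵ + 15y⁴ + 107y³ + 516y² + 1548y + 2160 = (y + 7)(y⁴ + 8y³ + 2y² - 125y - 300) + (49y³ + 627y² + 2723y + 4260)
  y⁴ + 8y³ + 2y² - 125y - 300 = ((1/49)y - 235/2401)(49y³ + 627y² + 2723y + 4260) + ((18720/2401)y² + (18720/343)y + 280800/2401)
  49y³ + 627y² + 2723y + 4260 = ((117649/18720)y + 170471/4680)((18720/2401)y² + (18720/343)y + 280800/2401) + (0)
Last nonzero remainder: (18720/2401)y² + (18720/343)y + 280800/2401. Dividing through by 18720/2401 gives the monic gcd y² + 7y + 15.
Cancel y² + 7y + 15 from numerator and denominator to get the reduced form.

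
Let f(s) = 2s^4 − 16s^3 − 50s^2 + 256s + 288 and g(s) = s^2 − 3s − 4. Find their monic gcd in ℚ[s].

s^2 − 3s − 4

By polynomial division,
  2s^4 − 16s^3 − 50s^2 + 256s + 288 = (2s^2 − 10s − 72)(s^2 − 3s − 4) + (0)
The last nonzero remainder s^2 − 3s − 4 is already monic.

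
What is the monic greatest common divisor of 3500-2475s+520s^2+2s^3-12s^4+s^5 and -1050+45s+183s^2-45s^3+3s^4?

Apply the Euclidean algorithm:
  s^5-12s^4+2s^3+520s^2-2475s+3500 = ((1/3)s+1)(3s^4-45s^3+183s^2+45s-1050) + (-14s^3+322s^2-2170s+4550)
  3s^4-45s^3+183s^2+45s-1050 = (-(3/14)s-12/7)(-14s^3+322s^2-2170s+4550) + (270s^2-2700s+6750)
  -14s^3+322s^2-2170s+4550 = (-(7/135)s+91/135)(270s^2-2700s+6750) + (0)
Last nonzero remainder: 270s^2-2700s+6750. Dividing through by 270 gives the monic gcd s^2-10s+25.

25-10s+s^2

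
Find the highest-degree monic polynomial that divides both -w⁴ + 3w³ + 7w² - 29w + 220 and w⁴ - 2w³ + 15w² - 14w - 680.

By polynomial division,
  -w⁴ + 3w³ + 7w² - 29w + 220 = (-1)(w⁴ - 2w³ + 15w² - 14w - 680) + (w³ + 22w² - 43w - 460)
  w⁴ - 2w³ + 15w² - 14w - 680 = (w - 24)(w³ + 22w² - 43w - 460) + (586w² - 586w - 11720)
  w³ + 22w² - 43w - 460 = ((1/586)w + 23/586)(586w² - 586w - 11720) + (0)
Last nonzero remainder: 586w² - 586w - 11720. Dividing through by 586 gives the monic gcd w² - w - 20.

w² - w - 20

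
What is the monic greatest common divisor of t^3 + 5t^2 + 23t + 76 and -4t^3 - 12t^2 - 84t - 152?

By polynomial division,
  t^3 + 5t^2 + 23t + 76 = (-1/4)(-4t^3 - 12t^2 - 84t - 152) + (2t^2 + 2t + 38)
  -4t^3 - 12t^2 - 84t - 152 = (-2t - 4)(2t^2 + 2t + 38) + (0)
Last nonzero remainder: 2t^2 + 2t + 38. Dividing through by 2 gives the monic gcd t^2 + t + 19.

t^2 + t + 19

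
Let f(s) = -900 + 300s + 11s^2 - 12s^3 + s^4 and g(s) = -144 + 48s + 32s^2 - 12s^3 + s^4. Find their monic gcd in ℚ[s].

36 - 12s + s^2

By polynomial division,
  s^4 - 12s^3 + 11s^2 + 300s - 900 = (s^4 - 12s^3 + 32s^2 + 48s - 144) + (-21s^2 + 252s - 756)
  s^4 - 12s^3 + 32s^2 + 48s - 144 = (-(1/21)s^2 + 4/21)(-21s^2 + 252s - 756) + (0)
Last nonzero remainder: -21s^2 + 252s - 756. Dividing through by -21 gives the monic gcd s^2 - 12s + 36.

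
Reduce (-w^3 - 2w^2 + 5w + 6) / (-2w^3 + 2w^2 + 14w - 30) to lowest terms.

(w^2 - w - 2)/(2w^2 - 8w + 10)

Apply the Euclidean algorithm:
  -w^3 - 2w^2 + 5w + 6 = (1/2)(-2w^3 + 2w^2 + 14w - 30) + (-3w^2 - 2w + 21)
  -2w^3 + 2w^2 + 14w - 30 = ((2/3)w - 10/9)(-3w^2 - 2w + 21) + (-(20/9)w - 20/3)
  -3w^2 - 2w + 21 = ((27/20)w - 63/20)(-(20/9)w - 20/3) + (0)
Last nonzero remainder: -(20/9)w - 20/3. Dividing through by -20/9 gives the monic gcd w + 3.
Cancel w + 3 from numerator and denominator to get the reduced form.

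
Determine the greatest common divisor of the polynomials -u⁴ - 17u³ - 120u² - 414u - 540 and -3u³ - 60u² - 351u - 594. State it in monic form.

u² + 9u + 18

Repeated division with remainder:
  -u⁴ - 17u³ - 120u² - 414u - 540 = ((1/3)u - 1)(-3u³ - 60u² - 351u - 594) + (-63u² - 567u - 1134)
  -3u³ - 60u² - 351u - 594 = ((1/21)u + 11/21)(-63u² - 567u - 1134) + (0)
Last nonzero remainder: -63u² - 567u - 1134. Dividing through by -63 gives the monic gcd u² + 9u + 18.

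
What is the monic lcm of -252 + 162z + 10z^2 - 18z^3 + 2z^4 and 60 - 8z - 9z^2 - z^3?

Repeated division with remainder:
  2z^4 - 18z^3 + 10z^2 + 162z - 252 = (-2z + 36)(-z^3 - 9z^2 - 8z + 60) + (318z^2 + 570z - 2412)
  -z^3 - 9z^2 - 8z + 60 = (-(1/318)z - 191/8427)(318z^2 + 570z - 2412) + (-(7488/2809)z + 14976/2809)
  318z^2 + 570z - 2412 = (-(148877/1248)z - 188203/416)(-(7488/2809)z + 14976/2809) + (0)
Last nonzero remainder: -(7488/2809)z + 14976/2809. Dividing through by -7488/2809 gives the monic gcd z - 2.
Then lcm(f, g) = f·g / gcd(f, g); expanding and making the result monic gives the answer.

-3780 + 1044z + 915z^2 - 134z^3 - 64z^4 + 2z^5 + z^6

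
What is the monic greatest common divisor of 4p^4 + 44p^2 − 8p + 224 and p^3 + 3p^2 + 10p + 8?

p^2 + 2p + 8

Repeated division with remainder:
  4p^4 + 44p^2 − 8p + 224 = (4p − 12)(p^3 + 3p^2 + 10p + 8) + (40p^2 + 80p + 320)
  p^3 + 3p^2 + 10p + 8 = ((1/40)p + 1/40)(40p^2 + 80p + 320) + (0)
Last nonzero remainder: 40p^2 + 80p + 320. Dividing through by 40 gives the monic gcd p^2 + 2p + 8.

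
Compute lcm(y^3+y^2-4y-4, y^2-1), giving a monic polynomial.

y^4-5y^2+4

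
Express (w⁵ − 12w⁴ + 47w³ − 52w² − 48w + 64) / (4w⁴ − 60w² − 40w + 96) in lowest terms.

(w³ − 7w² + 8w + 16)/(4w² + 20w + 24)

Repeated division with remainder:
  w⁵ − 12w⁴ + 47w³ − 52w² − 48w + 64 = ((1/4)w − 3)(4w⁴ − 60w² − 40w + 96) + (62w³ − 222w² − 192w + 352)
  4w⁴ − 60w² − 40w + 96 = ((2/31)w + 222/961)(62w³ − 222w² − 192w + 352) + ((3528/961)w² − (17640/961)w + 14112/961)
  62w³ − 222w² − 192w + 352 = ((29791/1764)w + 10571/441)((3528/961)w² − (17640/961)w + 14112/961) + (0)
Last nonzero remainder: (3528/961)w² − (17640/961)w + 14112/961. Dividing through by 3528/961 gives the monic gcd w² − 5w + 4.
Cancel w² − 5w + 4 from numerator and denominator to get the reduced form.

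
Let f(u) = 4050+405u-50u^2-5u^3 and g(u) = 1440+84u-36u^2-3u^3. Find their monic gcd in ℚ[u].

Euclidean algorithm in ℚ[u]:
  -5u^3-50u^2+405u+4050 = (5/3)(-3u^3-36u^2+84u+1440) + (10u^2+265u+1650)
  -3u^3-36u^2+84u+1440 = (-(3/10)u+87/20)(10u^2+265u+1650) + (-(2295/4)u-11475/2)
  10u^2+265u+1650 = (-(8/459)u-44/153)(-(2295/4)u-11475/2) + (0)
Last nonzero remainder: -(2295/4)u-11475/2. Dividing through by -2295/4 gives the monic gcd u+10.

10+u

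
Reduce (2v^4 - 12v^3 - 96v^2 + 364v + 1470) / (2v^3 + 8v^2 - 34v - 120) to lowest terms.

Apply the Euclidean algorithm:
  2v^4 - 12v^3 - 96v^2 + 364v + 1470 = (v - 10)(2v^3 + 8v^2 - 34v - 120) + (18v^2 + 144v + 270)
  2v^3 + 8v^2 - 34v - 120 = ((1/9)v - 4/9)(18v^2 + 144v + 270) + (0)
Last nonzero remainder: 18v^2 + 144v + 270. Dividing through by 18 gives the monic gcd v^2 + 8v + 15.
Cancel v^2 + 8v + 15 from numerator and denominator to get the reduced form.

(v^2 - 14v + 49)/(v - 4)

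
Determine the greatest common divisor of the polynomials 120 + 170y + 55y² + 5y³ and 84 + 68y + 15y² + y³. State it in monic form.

Apply the Euclidean algorithm:
  5y³ + 55y² + 170y + 120 = (5)(y³ + 15y² + 68y + 84) + (-20y² - 170y - 300)
  y³ + 15y² + 68y + 84 = (-(1/20)y - 13/40)(-20y² - 170y - 300) + (-(9/4)y - 27/2)
  -20y² - 170y - 300 = ((80/9)y + 200/9)(-(9/4)y - 27/2) + (0)
Last nonzero remainder: -(9/4)y - 27/2. Dividing through by -9/4 gives the monic gcd y + 6.

6 + y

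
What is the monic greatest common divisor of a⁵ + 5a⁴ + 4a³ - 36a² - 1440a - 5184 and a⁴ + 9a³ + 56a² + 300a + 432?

Apply the Euclidean algorithm:
  a⁵ + 5a⁴ + 4a³ - 36a² - 1440a - 5184 = (a - 4)(a⁴ + 9a³ + 56a² + 300a + 432) + (-16a³ - 112a² - 672a - 3456)
  a⁴ + 9a³ + 56a² + 300a + 432 = (-(1/16)a - 1/8)(-16a³ - 112a² - 672a - 3456) + (0)
Last nonzero remainder: -16a³ - 112a² - 672a - 3456. Dividing through by -16 gives the monic gcd a³ + 7a² + 42a + 216.

a³ + 7a² + 42a + 216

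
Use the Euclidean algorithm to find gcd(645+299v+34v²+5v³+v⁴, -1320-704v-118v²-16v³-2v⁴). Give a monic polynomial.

Repeated division with remainder:
  v⁴+5v³+34v²+299v+645 = (-1/2)(-2v⁴-16v³-118v²-704v-1320) + (-3v³-25v²-53v-15)
  -2v⁴-16v³-118v²-704v-1320 = ((2/3)v-2/9)(-3v³-25v²-53v-15) + (-(794/9)v²-(6352/9)v-3970/3)
  -3v³-25v²-53v-15 = ((27/794)v+9/794)(-(794/9)v²-(6352/9)v-3970/3) + (0)
Last nonzero remainder: -(794/9)v²-(6352/9)v-3970/3. Dividing through by -794/9 gives the monic gcd v²+8v+15.

15+8v+v²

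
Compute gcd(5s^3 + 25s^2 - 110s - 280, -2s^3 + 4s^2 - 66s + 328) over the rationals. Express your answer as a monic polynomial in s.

s - 4

Apply the Euclidean algorithm:
  5s^3 + 25s^2 - 110s - 280 = (-5/2)(-2s^3 + 4s^2 - 66s + 328) + (35s^2 - 275s + 540)
  -2s^3 + 4s^2 - 66s + 328 = (-(2/35)s - 82/245)(35s^2 - 275s + 540) + (-(6232/49)s + 24928/49)
  35s^2 - 275s + 540 = (-(1715/6232)s + 6615/6232)(-(6232/49)s + 24928/49) + (0)
Last nonzero remainder: -(6232/49)s + 24928/49. Dividing through by -6232/49 gives the monic gcd s - 4.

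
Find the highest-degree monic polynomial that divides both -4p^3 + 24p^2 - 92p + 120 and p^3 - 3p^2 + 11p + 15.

Repeated division with remainder:
  -4p^3 + 24p^2 - 92p + 120 = (-4)(p^3 - 3p^2 + 11p + 15) + (12p^2 - 48p + 180)
  p^3 - 3p^2 + 11p + 15 = ((1/12)p + 1/12)(12p^2 - 48p + 180) + (0)
Last nonzero remainder: 12p^2 - 48p + 180. Dividing through by 12 gives the monic gcd p^2 - 4p + 15.

p^2 - 4p + 15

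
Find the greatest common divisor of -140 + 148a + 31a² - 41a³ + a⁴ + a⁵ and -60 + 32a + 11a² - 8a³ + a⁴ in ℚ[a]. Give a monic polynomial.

20 - 4a - 5a² + a³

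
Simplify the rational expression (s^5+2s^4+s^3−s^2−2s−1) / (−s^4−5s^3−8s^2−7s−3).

(−s^2+1)/(s+3)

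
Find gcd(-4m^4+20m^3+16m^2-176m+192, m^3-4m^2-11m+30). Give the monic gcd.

By polynomial division,
  -4m^4+20m^3+16m^2-176m+192 = (-4m+4)(m^3-4m^2-11m+30) + (-12m^2-12m+72)
  m^3-4m^2-11m+30 = (-(1/12)m+5/12)(-12m^2-12m+72) + (0)
Last nonzero remainder: -12m^2-12m+72. Dividing through by -12 gives the monic gcd m^2+m-6.

m^2+m-6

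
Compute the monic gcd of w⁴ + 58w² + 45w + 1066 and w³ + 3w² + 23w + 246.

w² - 3w + 41

Euclidean algorithm in ℚ[w]:
  w⁴ + 58w² + 45w + 1066 = (w - 3)(w³ + 3w² + 23w + 246) + (44w² - 132w + 1804)
  w³ + 3w² + 23w + 246 = ((1/44)w + 3/22)(44w² - 132w + 1804) + (0)
Last nonzero remainder: 44w² - 132w + 1804. Dividing through by 44 gives the monic gcd w² - 3w + 41.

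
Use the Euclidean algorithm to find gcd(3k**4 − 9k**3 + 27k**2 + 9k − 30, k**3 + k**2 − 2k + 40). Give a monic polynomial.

Repeated division with remainder:
  3k**4 − 9k**3 + 27k**2 + 9k − 30 = (3k − 12)(k**3 + k**2 − 2k + 40) + (45k**2 − 135k + 450)
  k**3 + k**2 − 2k + 40 = ((1/45)k + 4/45)(45k**2 − 135k + 450) + (0)
Last nonzero remainder: 45k**2 − 135k + 450. Dividing through by 45 gives the monic gcd k**2 − 3k + 10.

k**2 − 3k + 10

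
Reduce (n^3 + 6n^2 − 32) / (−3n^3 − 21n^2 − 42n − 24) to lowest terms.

(−n^2 − 2n + 8)/(3n^2 + 9n + 6)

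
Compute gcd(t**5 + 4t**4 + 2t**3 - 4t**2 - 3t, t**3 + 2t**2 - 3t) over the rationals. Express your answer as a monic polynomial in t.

Euclidean algorithm in ℚ[t]:
  t**5 + 4t**4 + 2t**3 - 4t**2 - 3t = (t**2 + 2t + 1)(t**3 + 2t**2 - 3t) + (0)
The last nonzero remainder t**3 + 2t**2 - 3t is already monic.

t**3 + 2t**2 - 3t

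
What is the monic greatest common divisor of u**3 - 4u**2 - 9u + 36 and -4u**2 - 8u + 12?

Apply the Euclidean algorithm:
  u**3 - 4u**2 - 9u + 36 = (-(1/4)u + 3/2)(-4u**2 - 8u + 12) + (6u + 18)
  -4u**2 - 8u + 12 = (-(2/3)u + 2/3)(6u + 18) + (0)
Last nonzero remainder: 6u + 18. Dividing through by 6 gives the monic gcd u + 3.

u + 3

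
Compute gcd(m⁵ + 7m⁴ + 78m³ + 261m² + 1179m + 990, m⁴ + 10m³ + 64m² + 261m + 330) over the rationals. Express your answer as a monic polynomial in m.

m² + 3m + 33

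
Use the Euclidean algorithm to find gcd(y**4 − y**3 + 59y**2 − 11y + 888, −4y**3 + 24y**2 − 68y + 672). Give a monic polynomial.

y**2 + y + 24

Euclidean algorithm in ℚ[y]:
  y**4 − y**3 + 59y**2 − 11y + 888 = (−(1/4)y − 5/4)(−4y**3 + 24y**2 − 68y + 672) + (72y**2 + 72y + 1728)
  −4y**3 + 24y**2 − 68y + 672 = (−(1/18)y + 7/18)(72y**2 + 72y + 1728) + (0)
Last nonzero remainder: 72y**2 + 72y + 1728. Dividing through by 72 gives the monic gcd y**2 + y + 24.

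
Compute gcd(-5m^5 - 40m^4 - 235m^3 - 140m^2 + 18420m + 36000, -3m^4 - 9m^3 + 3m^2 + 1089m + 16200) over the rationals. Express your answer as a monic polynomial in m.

m^3 + 12m^2 + 107m + 600

Repeated division with remainder:
  -5m^5 - 40m^4 - 235m^3 - 140m^2 + 18420m + 36000 = ((5/3)m + 25/3)(-3m^4 - 9m^3 + 3m^2 + 1089m + 16200) + (-165m^3 - 1980m^2 - 17655m - 99000)
  -3m^4 - 9m^3 + 3m^2 + 1089m + 16200 = ((1/55)m - 9/55)(-165m^3 - 1980m^2 - 17655m - 99000) + (0)
Last nonzero remainder: -165m^3 - 1980m^2 - 17655m - 99000. Dividing through by -165 gives the monic gcd m^3 + 12m^2 + 107m + 600.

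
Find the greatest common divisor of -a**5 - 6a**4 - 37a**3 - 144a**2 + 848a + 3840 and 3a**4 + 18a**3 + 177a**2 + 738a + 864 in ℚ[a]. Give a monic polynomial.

Euclidean algorithm in ℚ[a]:
  -a**5 - 6a**4 - 37a**3 - 144a**2 + 848a + 3840 = (-(1/3)a)(3a**4 + 18a**3 + 177a**2 + 738a + 864) + (22a**3 + 102a**2 + 1136a + 3840)
  3a**4 + 18a**3 + 177a**2 + 738a + 864 = ((3/22)a + 45/242)(22a**3 + 102a**2 + 1136a + 3840) + ((378/121)a**2 + (378/121)a + 18144/121)
  22a**3 + 102a**2 + 1136a + 3840 = ((1331/189)a + 4840/189)((378/121)a**2 + (378/121)a + 18144/121) + (0)
Last nonzero remainder: (378/121)a**2 + (378/121)a + 18144/121. Dividing through by 378/121 gives the monic gcd a**2 + a + 48.

a**2 + a + 48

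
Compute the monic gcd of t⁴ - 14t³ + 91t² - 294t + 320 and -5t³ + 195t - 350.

t² - 7t + 10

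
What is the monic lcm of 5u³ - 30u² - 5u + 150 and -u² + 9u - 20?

Apply the Euclidean algorithm:
  5u³ - 30u² - 5u + 150 = (-5u - 15)(-u² + 9u - 20) + (30u - 150)
  -u² + 9u - 20 = (-(1/30)u + 2/15)(30u - 150) + (0)
Last nonzero remainder: 30u - 150. Dividing through by 30 gives the monic gcd u - 5.
Then lcm(f, g) = f·g / gcd(f, g); expanding and making the result monic gives the answer.

u⁴ - 10u³ + 23u² + 34u - 120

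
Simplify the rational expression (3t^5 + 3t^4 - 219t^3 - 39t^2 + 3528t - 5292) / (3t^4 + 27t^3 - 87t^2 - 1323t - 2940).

(t^3 + t^2 - 24t + 36)/(t^2 + 9t + 20)

Apply the Euclidean algorithm:
  3t^5 + 3t^4 - 219t^3 - 39t^2 + 3528t - 5292 = (t - 8)(3t^4 + 27t^3 - 87t^2 - 1323t - 2940) + (84t^3 + 588t^2 - 4116t - 28812)
  3t^4 + 27t^3 - 87t^2 - 1323t - 2940 = ((1/28)t + 1/14)(84t^3 + 588t^2 - 4116t - 28812) + (18t^2 - 882)
  84t^3 + 588t^2 - 4116t - 28812 = ((14/3)t + 98/3)(18t^2 - 882) + (0)
Last nonzero remainder: 18t^2 - 882. Dividing through by 18 gives the monic gcd t^2 - 49.
Cancel t^2 - 49 from numerator and denominator to get the reduced form.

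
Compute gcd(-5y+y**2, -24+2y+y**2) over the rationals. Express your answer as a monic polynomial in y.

1

Euclidean algorithm in ℚ[y]:
  y**2-5y = (y**2+2y-24) + (-7y+24)
  y**2+2y-24 = (-(1/7)y-38/49)(-7y+24) + (-264/49)
  -7y+24 = ((343/264)y-49/11)(-264/49) + (0)
The last nonzero remainder is the constant -264/49, so the polynomials are coprime and gcd = 1.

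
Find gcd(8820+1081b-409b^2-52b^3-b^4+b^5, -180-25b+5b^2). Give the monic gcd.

Euclidean algorithm in ℚ[b]:
  b^5-b^4-52b^3-409b^2+1081b+8820 = ((1/5)b^3+(4/5)b^2+(4/5)b-49)(5b^2-25b-180) + (0)
Last nonzero remainder: 5b^2-25b-180. Dividing through by 5 gives the monic gcd b^2-5b-36.

-36-5b+b^2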